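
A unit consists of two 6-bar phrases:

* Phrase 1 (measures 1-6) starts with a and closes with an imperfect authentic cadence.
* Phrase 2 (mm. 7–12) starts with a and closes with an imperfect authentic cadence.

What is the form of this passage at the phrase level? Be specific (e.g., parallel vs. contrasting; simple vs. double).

repeated phrase

Both phrases have the same opening (a) and the same cadence (imperfect authentic cadence): the second is a restatement, not a consequent, so this is a repeated phrase rather than a period.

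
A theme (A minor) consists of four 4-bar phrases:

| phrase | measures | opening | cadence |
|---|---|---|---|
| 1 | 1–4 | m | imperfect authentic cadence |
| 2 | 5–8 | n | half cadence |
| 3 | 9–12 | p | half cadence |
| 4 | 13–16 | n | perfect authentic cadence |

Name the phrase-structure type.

Four phrases in two halves: the first half (mm. 1-8) ends with a half cadence, the second (mm. 9-16) with a perfect authentic cadence — a large antecedent–consequent pair, i.e. a double period.
Phrase 3 begins with different material from phrase 1, making it contrasting.

contrasting double period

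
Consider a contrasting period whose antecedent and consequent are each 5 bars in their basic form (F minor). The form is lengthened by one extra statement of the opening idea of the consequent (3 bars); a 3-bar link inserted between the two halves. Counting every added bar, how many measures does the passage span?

16 measures

Basic contrasting period: 5 + 5 = 10 bars.
10 (basic form) + 3 (extra statement) + 3 (link) = 16.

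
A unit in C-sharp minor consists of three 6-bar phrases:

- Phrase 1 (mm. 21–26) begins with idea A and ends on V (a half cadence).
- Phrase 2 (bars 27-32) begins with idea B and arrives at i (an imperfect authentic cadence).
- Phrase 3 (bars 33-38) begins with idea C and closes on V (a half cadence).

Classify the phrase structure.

The final phrase closes with a half cadence, which is not stronger than the preceding imperfect authentic cadence; the 3 phrases lack an overall antecedent–consequent design and so form a phrase group.

phrase group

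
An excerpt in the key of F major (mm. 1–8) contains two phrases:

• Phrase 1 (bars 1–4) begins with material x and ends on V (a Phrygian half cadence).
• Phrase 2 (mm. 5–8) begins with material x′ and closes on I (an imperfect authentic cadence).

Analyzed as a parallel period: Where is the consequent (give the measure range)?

measures 5–8

The antecedent is the phrase ending with the weaker cadence (Phrygian half cadence, phrase 1) and the consequent the one ending more conclusively (imperfect authentic cadence, phrase 2); the consequent is measures 5–8.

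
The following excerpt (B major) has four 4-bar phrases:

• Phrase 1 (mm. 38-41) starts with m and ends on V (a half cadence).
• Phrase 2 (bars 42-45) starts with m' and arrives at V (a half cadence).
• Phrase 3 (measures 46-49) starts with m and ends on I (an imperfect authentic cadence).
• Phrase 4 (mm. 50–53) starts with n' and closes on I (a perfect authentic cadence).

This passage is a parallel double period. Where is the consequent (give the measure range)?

In a double period the four phrases pair into a large antecedent (phrases 1–2, ending half cadence) and a large consequent (phrases 3–4, ending perfect authentic cadence). The consequent spans mm. 46–53.

measures 46–53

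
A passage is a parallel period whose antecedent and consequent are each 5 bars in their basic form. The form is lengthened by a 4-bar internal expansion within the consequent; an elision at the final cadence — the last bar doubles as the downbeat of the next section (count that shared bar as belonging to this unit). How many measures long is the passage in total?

Basic parallel period: 5 + 5 = 10 bars.
10 (basic form) + 4 (internal expansion) = 14.
The elision shares a bar with the next section but does not change this unit's count.

14 measures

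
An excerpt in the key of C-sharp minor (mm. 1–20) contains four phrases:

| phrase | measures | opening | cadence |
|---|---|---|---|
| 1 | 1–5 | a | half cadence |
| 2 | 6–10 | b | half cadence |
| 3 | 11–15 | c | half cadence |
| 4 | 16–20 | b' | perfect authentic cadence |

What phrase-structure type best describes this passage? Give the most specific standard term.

Four phrases in two halves: the first half (mm. 1–10) ends with a half cadence, the second (measures 11-20) with a perfect authentic cadence — a large antecedent–consequent pair, i.e. a double period.
Phrase 3 begins with different material from phrase 1, making it contrasting.

contrasting double period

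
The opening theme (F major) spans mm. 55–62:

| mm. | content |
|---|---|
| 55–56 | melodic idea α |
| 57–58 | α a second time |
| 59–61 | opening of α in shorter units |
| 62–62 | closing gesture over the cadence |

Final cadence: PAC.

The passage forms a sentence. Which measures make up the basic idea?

The presentation of a sentence is the basic idea (bars 55–56) plus its repetition (measures 57–58); the basic idea is therefore measures 55–56.

measures 55–56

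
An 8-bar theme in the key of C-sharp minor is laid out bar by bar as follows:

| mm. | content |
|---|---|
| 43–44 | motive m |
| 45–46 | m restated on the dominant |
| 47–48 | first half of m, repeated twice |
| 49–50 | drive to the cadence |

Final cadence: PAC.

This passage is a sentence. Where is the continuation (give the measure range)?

After the presentation (measures 43–46), the continuation covers the fragmentation through the cadence: bars 47–50.

measures 47–50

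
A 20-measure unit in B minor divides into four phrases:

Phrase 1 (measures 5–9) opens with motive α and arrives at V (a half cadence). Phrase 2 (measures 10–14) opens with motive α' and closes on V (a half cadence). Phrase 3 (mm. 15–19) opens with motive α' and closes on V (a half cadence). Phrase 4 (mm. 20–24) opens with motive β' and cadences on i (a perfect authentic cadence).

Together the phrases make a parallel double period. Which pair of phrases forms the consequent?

phrases 3 and 4

In a double period the first pair of phrases (ending half cadence) is the large antecedent and the second pair (ending perfect authentic cadence) is the large consequent; the consequent is phrases 3 and 4.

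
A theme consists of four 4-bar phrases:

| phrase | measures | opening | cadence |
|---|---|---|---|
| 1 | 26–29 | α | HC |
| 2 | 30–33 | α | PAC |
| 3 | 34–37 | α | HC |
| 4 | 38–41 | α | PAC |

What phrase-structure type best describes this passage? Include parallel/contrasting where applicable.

repeated period

The cadence pattern HC–PAC–HC–PAC is weak–strong twice, and phrases 3–4 restate phrases 1–2: a period heard twice, not a double period (which would end weakly at phrase 2).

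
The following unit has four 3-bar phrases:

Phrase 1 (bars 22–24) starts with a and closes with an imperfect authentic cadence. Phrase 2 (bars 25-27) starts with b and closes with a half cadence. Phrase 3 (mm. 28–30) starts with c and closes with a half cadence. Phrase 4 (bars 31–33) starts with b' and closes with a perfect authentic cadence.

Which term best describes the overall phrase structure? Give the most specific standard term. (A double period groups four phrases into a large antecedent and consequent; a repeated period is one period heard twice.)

contrasting double period

Four phrases in two halves: the first half (measures 22–27) ends with a half cadence, the second (bars 28-33) with a perfect authentic cadence — a large antecedent–consequent pair, i.e. a double period.
Phrase 3 begins with different material from phrase 1, making it contrasting.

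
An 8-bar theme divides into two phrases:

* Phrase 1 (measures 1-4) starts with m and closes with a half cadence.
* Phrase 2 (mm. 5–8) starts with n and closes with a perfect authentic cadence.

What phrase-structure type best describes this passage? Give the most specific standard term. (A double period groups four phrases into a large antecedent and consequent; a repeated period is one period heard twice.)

Phrase 1 ends with a half cadence (weaker) and phrase 2 with a perfect authentic cadence (stronger): antecedent + consequent = a period.
The two phrases open with different material (m / n), so the period is contrasting.

contrasting period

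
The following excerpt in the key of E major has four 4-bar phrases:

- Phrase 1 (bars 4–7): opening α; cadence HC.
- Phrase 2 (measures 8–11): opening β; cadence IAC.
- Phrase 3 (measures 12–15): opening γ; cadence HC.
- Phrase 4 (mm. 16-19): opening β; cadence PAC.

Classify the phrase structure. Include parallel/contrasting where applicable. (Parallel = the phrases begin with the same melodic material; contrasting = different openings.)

Four phrases in two halves: the first half (mm. 4–11) ends with an imperfect authentic cadence, the second (bars 12–19) with a perfect authentic cadence — a large antecedent–consequent pair, i.e. a double period.
Phrase 3 begins with different material from phrase 1, making it contrasting.

contrasting double period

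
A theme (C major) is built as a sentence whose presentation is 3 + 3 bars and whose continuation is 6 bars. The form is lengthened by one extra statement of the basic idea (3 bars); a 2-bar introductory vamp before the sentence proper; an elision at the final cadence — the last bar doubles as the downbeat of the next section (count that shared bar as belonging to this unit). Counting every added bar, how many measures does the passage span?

Basic sentence: 3 + 3 + 6 = 12 bars.
12 (basic form) + 3 (extra statement) + 2 (introduction) = 17.
The elision shares a bar with the next section but does not change this unit's count.

17 measures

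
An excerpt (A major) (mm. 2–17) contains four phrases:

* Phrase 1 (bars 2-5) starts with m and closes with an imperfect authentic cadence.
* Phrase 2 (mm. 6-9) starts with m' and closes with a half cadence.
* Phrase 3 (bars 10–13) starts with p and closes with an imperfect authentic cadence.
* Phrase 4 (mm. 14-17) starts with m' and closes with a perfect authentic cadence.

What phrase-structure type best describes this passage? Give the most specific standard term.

Four phrases in two halves: the first half (mm. 2–9) ends with a half cadence, the second (bars 10-17) with a perfect authentic cadence — a large antecedent–consequent pair, i.e. a double period.
Phrase 3 begins with different material from phrase 1, making it contrasting.

contrasting double period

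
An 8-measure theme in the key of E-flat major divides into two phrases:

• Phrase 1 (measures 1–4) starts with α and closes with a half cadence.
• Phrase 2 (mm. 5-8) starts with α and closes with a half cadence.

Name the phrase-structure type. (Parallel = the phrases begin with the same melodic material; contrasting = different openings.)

Both phrases have the same opening (α) and the same cadence (half cadence): the second is a restatement, not a consequent, so this is a repeated phrase rather than a period.

repeated phrase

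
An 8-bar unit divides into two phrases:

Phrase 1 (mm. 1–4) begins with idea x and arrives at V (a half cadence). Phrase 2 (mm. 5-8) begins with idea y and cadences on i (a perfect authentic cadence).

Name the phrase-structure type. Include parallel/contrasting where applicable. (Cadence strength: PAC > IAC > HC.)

contrasting period

Phrase 1 ends with a half cadence (weaker) and phrase 2 with a perfect authentic cadence (stronger): antecedent + consequent = a period.
The two phrases open with different material (x / y), so the period is contrasting.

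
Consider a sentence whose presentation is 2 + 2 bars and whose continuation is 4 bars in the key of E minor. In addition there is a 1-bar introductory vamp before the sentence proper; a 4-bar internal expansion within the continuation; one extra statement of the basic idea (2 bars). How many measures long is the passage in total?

15 measures

Basic sentence: 2 + 2 + 4 = 8 bars.
8 (basic form) + 1 (introduction) + 4 (internal expansion) + 2 (extra statement) = 15.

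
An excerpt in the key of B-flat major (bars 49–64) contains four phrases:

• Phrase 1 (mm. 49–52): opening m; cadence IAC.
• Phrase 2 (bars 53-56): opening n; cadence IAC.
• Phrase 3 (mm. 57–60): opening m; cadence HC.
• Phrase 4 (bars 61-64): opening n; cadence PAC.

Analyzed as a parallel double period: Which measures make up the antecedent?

measures 49–56

In a double period the four phrases pair into a large antecedent (phrases 1–2, ending imperfect authentic cadence) and a large consequent (phrases 3–4, ending perfect authentic cadence). The antecedent spans measures 49-56.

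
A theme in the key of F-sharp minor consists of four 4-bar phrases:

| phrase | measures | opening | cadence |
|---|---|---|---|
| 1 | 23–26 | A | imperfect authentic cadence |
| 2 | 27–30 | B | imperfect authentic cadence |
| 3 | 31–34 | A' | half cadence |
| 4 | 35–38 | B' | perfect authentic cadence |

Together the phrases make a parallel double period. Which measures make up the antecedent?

In a double period the first pair of phrases (ending imperfect authentic cadence) is the large antecedent and the second pair (ending perfect authentic cadence) is the large consequent; the antecedent is measures 23–30.

measures 23–30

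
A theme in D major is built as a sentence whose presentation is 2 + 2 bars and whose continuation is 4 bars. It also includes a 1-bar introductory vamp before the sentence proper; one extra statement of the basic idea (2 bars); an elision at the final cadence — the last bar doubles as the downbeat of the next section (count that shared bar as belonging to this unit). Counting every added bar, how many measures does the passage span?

11 measures

Basic sentence: 2 + 2 + 4 = 8 bars.
8 (basic form) + 1 (introduction) + 2 (extra statement) = 11.
The elision shares a bar with the next section but does not change this unit's count.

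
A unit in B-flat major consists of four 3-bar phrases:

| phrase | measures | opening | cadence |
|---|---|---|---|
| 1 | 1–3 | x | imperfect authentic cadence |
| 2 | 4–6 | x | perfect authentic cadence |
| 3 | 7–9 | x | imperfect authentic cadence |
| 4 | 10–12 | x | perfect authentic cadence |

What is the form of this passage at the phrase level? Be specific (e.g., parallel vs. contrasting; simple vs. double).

The cadence pattern IAC–PAC–IAC–PAC is weak–strong twice, and phrases 3–4 restate phrases 1–2: a period heard twice, not a double period (which would end weakly at phrase 2).

repeated period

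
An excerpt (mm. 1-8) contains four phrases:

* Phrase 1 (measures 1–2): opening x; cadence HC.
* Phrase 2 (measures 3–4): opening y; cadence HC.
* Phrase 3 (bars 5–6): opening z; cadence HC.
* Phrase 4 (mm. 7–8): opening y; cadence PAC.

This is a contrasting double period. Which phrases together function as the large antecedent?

In a double period the first pair of phrases (ending half cadence) is the large antecedent and the second pair (ending perfect authentic cadence) is the large consequent; the antecedent is phrases 1 and 2.

phrases 1 and 2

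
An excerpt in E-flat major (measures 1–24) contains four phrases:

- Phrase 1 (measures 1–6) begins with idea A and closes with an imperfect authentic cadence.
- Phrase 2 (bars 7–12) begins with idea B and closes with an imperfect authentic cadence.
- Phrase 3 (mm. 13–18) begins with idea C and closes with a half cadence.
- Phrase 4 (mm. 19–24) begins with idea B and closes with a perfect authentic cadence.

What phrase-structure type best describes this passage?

Four phrases in two halves: the first half (bars 1–12) ends with an imperfect authentic cadence, the second (mm. 13–24) with a perfect authentic cadence — a large antecedent–consequent pair, i.e. a double period.
Phrase 3 begins with different material from phrase 1, making it contrasting.

contrasting double period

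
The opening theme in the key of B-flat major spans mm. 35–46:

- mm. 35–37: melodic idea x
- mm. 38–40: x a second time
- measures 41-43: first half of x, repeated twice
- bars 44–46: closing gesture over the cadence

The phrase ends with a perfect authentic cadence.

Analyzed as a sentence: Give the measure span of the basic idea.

The presentation of a sentence is the basic idea (measures 35–37) plus its repetition (mm. 38-40); the basic idea is therefore bars 35-37.

measures 35–37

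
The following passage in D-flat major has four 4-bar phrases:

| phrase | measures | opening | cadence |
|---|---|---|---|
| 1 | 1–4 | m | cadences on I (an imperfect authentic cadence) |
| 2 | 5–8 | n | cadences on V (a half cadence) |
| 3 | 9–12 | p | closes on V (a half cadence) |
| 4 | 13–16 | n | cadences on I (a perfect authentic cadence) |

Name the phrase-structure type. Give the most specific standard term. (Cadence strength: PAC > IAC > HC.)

contrasting double period

Four phrases in two halves: the first half (bars 1-8) ends with a half cadence, the second (mm. 9-16) with a perfect authentic cadence — a large antecedent–consequent pair, i.e. a double period.
Phrase 3 begins with different material from phrase 1, making it contrasting.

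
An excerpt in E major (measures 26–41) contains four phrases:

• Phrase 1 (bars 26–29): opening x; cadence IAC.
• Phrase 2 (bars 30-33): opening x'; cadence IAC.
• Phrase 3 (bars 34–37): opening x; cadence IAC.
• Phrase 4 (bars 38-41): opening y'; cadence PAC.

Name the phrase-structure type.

Four phrases in two halves: the first half (bars 26–33) ends with an imperfect authentic cadence, the second (mm. 34–41) with a perfect authentic cadence — a large antecedent–consequent pair, i.e. a double period.
Phrase 3 begins with the same material as phrase 1, making it parallel.

parallel double period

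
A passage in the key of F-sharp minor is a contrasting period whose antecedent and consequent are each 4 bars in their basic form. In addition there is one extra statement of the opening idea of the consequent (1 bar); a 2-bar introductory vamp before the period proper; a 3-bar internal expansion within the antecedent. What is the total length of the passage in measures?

14 measures

Basic contrasting period: 4 + 4 = 8 bars.
8 (basic form) + 1 (extra statement) + 2 (introduction) + 3 (internal expansion) = 14.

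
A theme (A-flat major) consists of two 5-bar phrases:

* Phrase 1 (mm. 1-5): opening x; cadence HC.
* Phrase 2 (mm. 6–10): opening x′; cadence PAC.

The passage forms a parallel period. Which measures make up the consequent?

The antecedent is the phrase ending with the weaker cadence (half cadence, phrase 1) and the consequent the one ending more conclusively (perfect authentic cadence, phrase 2); the consequent is measures 6-10.

measures 6–10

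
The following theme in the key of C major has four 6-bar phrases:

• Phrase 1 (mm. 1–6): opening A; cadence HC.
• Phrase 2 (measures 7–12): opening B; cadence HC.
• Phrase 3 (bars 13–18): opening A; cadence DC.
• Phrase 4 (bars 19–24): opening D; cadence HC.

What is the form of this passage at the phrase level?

Phrase 4 ends with a half cadence, no stronger than phrase 2's half cadence, so the four phrases do not form a double period; nor do phrases 3–4 duplicate 1–2, so it is not a repeated period. With no phrase reaching a conclusive cadence, the passage is a phrase group.

phrase group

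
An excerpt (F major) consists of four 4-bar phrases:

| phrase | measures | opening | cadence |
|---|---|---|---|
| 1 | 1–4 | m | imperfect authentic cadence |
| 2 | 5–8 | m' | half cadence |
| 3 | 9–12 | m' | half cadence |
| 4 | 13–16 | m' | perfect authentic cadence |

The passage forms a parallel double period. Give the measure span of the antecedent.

measures 1–8

In a double period the four phrases pair into a large antecedent (phrases 1–2, ending half cadence) and a large consequent (phrases 3–4, ending perfect authentic cadence). The antecedent spans measures 1–8.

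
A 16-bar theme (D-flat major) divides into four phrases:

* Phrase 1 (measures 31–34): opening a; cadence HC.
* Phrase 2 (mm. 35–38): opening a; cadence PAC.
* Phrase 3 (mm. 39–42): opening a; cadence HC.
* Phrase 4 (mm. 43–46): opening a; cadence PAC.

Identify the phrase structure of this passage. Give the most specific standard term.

The cadence pattern HC–PAC–HC–PAC is weak–strong twice, and phrases 3–4 restate phrases 1–2: a period heard twice, not a double period (which would end weakly at phrase 2).

repeated period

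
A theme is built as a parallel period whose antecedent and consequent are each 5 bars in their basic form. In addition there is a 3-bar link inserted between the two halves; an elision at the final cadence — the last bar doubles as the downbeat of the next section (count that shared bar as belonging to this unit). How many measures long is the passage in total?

13 measures

Basic parallel period: 5 + 5 = 10 bars.
10 (basic form) + 3 (link) = 13.
The elision shares a bar with the next section but does not change this unit's count.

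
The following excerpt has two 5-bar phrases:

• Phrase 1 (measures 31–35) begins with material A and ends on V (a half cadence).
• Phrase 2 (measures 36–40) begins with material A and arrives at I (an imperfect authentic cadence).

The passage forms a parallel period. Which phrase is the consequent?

The phrase ending with the weaker cadence (half cadence) is the antecedent; the one ending more conclusively (imperfect authentic cadence) is the consequent. The consequent is phrase 2.

phrase 2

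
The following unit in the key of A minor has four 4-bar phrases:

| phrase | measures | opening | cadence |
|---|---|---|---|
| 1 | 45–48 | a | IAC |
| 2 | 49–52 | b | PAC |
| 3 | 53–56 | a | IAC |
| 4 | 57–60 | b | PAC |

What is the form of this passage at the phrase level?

The cadence pattern IAC–PAC–IAC–PAC is weak–strong twice, and phrases 3–4 restate phrases 1–2: a period heard twice, not a double period (which would end weakly at phrase 2).

repeated period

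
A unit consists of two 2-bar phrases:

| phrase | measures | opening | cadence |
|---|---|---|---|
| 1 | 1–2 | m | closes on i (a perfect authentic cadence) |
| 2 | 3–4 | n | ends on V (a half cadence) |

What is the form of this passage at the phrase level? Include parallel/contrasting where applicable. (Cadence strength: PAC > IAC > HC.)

The second phrase closes with a half cadence, which is not stronger than the first phrase's perfect authentic cadence; without a weak→strong cadential pair there is no antecedent–consequent relationship, so this is a phrase group rather than a period.

phrase group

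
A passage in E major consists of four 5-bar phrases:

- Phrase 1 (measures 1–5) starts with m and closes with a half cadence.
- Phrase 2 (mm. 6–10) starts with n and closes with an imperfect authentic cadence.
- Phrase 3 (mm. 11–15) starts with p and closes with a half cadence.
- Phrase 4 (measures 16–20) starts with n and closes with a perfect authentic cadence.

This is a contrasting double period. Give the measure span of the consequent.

measures 11–20

In a double period the first pair of phrases (ending imperfect authentic cadence) is the large antecedent and the second pair (ending perfect authentic cadence) is the large consequent; the consequent is measures 11–20.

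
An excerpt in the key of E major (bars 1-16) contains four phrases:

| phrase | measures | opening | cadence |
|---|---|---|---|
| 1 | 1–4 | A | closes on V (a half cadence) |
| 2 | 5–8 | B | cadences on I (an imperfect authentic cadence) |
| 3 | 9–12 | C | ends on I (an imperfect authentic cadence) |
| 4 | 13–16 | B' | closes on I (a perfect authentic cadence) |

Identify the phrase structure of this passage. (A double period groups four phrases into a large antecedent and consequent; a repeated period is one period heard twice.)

contrasting double period

Four phrases in two halves: the first half (measures 1–8) ends with an imperfect authentic cadence, the second (bars 9–16) with a perfect authentic cadence — a large antecedent–consequent pair, i.e. a double period.
Phrase 3 begins with different material from phrase 1, making it contrasting.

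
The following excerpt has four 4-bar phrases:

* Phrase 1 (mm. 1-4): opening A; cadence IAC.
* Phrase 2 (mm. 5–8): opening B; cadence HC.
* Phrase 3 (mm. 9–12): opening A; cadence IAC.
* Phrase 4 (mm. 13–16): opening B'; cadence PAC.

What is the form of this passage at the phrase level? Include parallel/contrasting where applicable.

Four phrases in two halves: the first half (mm. 1-8) ends with a half cadence, the second (measures 9-16) with a perfect authentic cadence — a large antecedent–consequent pair, i.e. a double period.
Phrase 3 begins with the same material as phrase 1, making it parallel.

parallel double period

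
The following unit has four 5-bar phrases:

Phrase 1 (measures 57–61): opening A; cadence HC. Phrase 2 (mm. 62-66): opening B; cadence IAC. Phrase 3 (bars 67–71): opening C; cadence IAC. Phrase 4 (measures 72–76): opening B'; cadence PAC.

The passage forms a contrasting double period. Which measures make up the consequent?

In a double period the first pair of phrases (ending imperfect authentic cadence) is the large antecedent and the second pair (ending perfect authentic cadence) is the large consequent; the consequent is measures 67–76.

measures 67–76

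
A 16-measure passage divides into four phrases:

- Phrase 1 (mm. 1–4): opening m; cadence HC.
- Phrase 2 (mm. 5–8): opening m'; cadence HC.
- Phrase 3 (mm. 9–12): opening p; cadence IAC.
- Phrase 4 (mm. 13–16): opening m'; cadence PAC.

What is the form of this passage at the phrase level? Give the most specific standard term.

Four phrases in two halves: the first half (measures 1–8) ends with a half cadence, the second (mm. 9–16) with a perfect authentic cadence — a large antecedent–consequent pair, i.e. a double period.
Phrase 3 begins with different material from phrase 1, making it contrasting.

contrasting double period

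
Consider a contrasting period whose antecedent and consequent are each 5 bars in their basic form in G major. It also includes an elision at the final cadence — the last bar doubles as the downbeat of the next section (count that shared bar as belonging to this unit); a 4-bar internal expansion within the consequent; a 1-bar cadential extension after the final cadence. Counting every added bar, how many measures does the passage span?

Basic contrasting period: 5 + 5 = 10 bars.
10 (basic form) + 4 (internal expansion) + 1 (cadential extension) = 15.
The elision shares a bar with the next section but does not change this unit's count.

15 measures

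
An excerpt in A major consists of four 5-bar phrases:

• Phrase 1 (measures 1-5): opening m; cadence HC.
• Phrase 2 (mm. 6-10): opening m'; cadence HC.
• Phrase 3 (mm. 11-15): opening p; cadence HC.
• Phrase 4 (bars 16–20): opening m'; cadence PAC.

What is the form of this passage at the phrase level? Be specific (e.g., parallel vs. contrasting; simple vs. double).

Four phrases in two halves: the first half (bars 1–10) ends with a half cadence, the second (measures 11–20) with a perfect authentic cadence — a large antecedent–consequent pair, i.e. a double period.
Phrase 3 begins with different material from phrase 1, making it contrasting.

contrasting double period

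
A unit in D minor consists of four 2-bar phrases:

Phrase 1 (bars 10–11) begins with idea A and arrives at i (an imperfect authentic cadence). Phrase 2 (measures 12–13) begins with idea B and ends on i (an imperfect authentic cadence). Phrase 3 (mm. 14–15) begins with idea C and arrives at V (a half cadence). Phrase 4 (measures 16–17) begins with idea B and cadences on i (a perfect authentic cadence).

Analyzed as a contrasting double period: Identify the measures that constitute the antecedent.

In a double period the four phrases pair into a large antecedent (phrases 1–2, ending imperfect authentic cadence) and a large consequent (phrases 3–4, ending perfect authentic cadence). The antecedent spans bars 10–13.

measures 10–13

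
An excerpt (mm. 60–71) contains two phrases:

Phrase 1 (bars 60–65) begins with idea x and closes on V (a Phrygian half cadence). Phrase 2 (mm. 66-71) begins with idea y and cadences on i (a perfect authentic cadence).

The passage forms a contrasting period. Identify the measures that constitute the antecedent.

measures 60–65

The antecedent is the phrase ending with the weaker cadence (Phrygian half cadence, phrase 1) and the consequent the one ending more conclusively (perfect authentic cadence, phrase 2); the antecedent is bars 60–65.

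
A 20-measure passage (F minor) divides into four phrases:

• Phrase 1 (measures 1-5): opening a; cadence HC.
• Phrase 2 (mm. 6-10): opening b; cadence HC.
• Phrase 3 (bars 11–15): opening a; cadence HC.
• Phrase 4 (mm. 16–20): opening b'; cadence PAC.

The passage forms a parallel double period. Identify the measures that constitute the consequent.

In a double period the four phrases pair into a large antecedent (phrases 1–2, ending half cadence) and a large consequent (phrases 3–4, ending perfect authentic cadence). The consequent spans mm. 11–20.

measures 11–20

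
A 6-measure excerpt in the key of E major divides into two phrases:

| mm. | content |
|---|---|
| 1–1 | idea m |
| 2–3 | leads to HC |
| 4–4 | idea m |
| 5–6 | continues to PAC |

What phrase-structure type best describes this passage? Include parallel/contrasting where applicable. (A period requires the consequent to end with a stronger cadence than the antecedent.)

parallel period

Phrase 1 ends with a half cadence (weaker) and phrase 2 with a perfect authentic cadence (stronger): antecedent + consequent = a period.
The two phrases open with the same material (m / m), so the period is parallel.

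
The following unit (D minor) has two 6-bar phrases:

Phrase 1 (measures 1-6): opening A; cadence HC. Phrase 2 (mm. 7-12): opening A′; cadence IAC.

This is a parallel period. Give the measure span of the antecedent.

measures 1–6

The phrase ending with the weaker cadence (half cadence) is the antecedent; the one ending more conclusively (imperfect authentic cadence) is the consequent. The antecedent is measures 1–6.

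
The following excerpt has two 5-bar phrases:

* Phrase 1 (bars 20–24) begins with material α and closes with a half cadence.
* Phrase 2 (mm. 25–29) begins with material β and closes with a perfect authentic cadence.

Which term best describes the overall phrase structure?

contrasting period

Phrase 1 ends with a half cadence (weaker) and phrase 2 with a perfect authentic cadence (stronger): antecedent + consequent = a period.
The two phrases open with different material (α / β), so the period is contrasting.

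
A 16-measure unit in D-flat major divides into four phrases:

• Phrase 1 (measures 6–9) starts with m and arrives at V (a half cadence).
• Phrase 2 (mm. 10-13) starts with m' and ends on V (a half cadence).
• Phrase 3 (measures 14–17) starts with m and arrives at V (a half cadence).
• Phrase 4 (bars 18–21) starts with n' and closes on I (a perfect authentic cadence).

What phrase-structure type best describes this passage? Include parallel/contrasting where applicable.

Four phrases in two halves: the first half (mm. 6–13) ends with a half cadence, the second (mm. 14-21) with a perfect authentic cadence — a large antecedent–consequent pair, i.e. a double period.
Phrase 3 begins with the same material as phrase 1, making it parallel.

parallel double period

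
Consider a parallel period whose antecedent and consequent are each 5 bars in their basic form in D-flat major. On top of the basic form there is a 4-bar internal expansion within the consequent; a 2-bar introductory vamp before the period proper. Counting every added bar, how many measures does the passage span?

16 measures

Basic parallel period: 5 + 5 = 10 bars.
10 (basic form) + 4 (internal expansion) + 2 (introduction) = 16.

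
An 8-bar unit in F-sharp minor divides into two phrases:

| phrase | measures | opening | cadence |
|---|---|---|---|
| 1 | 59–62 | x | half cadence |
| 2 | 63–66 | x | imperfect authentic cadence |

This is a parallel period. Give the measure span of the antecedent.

measures 59–62

The phrase ending with the weaker cadence (half cadence) is the antecedent; the one ending more conclusively (imperfect authentic cadence) is the consequent. The antecedent is measures 59–62.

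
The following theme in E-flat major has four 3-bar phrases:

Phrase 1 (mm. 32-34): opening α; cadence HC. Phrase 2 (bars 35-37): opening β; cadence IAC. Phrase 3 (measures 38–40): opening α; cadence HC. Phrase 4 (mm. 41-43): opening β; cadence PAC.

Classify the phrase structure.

Four phrases in two halves: the first half (bars 32-37) ends with an imperfect authentic cadence, the second (bars 38–43) with a perfect authentic cadence — a large antecedent–consequent pair, i.e. a double period.
Phrase 3 begins with the same material as phrase 1, making it parallel.

parallel double period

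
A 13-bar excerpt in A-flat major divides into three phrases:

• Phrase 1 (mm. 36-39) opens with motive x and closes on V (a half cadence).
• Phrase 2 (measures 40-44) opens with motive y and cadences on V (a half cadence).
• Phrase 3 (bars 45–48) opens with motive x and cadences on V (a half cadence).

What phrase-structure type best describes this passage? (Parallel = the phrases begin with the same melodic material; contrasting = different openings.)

phrase group

The final phrase closes with a half cadence, which is not stronger than the preceding half cadence; the 3 phrases lack an overall antecedent–consequent design and so form a phrase group.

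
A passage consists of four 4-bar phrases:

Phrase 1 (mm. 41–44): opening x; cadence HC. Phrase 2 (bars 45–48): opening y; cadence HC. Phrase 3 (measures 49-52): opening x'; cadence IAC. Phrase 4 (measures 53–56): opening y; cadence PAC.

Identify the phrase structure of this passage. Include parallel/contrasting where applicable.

parallel double period

Four phrases in two halves: the first half (mm. 41–48) ends with a half cadence, the second (mm. 49–56) with a perfect authentic cadence — a large antecedent–consequent pair, i.e. a double period.
Phrase 3 begins with the same material as phrase 1, making it parallel.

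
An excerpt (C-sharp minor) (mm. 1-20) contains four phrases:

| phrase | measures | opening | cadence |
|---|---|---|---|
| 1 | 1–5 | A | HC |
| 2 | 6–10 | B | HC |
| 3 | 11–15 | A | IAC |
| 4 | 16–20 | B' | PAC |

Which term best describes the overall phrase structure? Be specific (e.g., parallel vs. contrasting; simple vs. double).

parallel double period

Four phrases in two halves: the first half (mm. 1–10) ends with a half cadence, the second (bars 11–20) with a perfect authentic cadence — a large antecedent–consequent pair, i.e. a double period.
Phrase 3 begins with the same material as phrase 1, making it parallel.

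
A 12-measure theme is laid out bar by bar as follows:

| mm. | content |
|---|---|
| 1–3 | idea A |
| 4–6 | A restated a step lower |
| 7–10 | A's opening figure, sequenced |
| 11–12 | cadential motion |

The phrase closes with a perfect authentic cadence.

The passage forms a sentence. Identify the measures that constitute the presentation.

The presentation of a sentence is the basic idea (bars 1-3) plus its repetition (mm. 4–6); the presentation is therefore measures 1-6.

measures 1–6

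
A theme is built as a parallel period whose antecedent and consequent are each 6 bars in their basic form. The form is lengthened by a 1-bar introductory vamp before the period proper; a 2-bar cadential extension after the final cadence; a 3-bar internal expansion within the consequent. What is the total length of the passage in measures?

18 measures

Basic parallel period: 6 + 6 = 12 bars.
12 (basic form) + 1 (introduction) + 2 (cadential extension) + 3 (internal expansion) = 18.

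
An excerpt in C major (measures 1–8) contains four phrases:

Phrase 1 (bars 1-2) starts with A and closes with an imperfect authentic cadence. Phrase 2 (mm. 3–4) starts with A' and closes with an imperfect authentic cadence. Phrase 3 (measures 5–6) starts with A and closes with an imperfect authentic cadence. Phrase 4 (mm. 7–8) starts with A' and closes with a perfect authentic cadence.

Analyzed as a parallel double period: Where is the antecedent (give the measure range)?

measures 1–4

In a double period the four phrases pair into a large antecedent (phrases 1–2, ending imperfect authentic cadence) and a large consequent (phrases 3–4, ending perfect authentic cadence). The antecedent spans mm. 1–4.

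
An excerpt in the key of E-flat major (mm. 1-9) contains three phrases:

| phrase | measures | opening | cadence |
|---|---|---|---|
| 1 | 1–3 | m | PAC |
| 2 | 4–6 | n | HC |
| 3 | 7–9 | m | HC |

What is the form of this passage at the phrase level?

The final phrase closes with a half cadence, which is not stronger than the preceding half cadence; the 3 phrases lack an overall antecedent–consequent design and so form a phrase group.

phrase group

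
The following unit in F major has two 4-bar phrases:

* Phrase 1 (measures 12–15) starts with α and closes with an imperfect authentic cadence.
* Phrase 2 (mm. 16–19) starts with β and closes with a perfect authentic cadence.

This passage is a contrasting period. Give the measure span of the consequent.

The antecedent is the phrase ending with the weaker cadence (imperfect authentic cadence, phrase 1) and the consequent the one ending more conclusively (perfect authentic cadence, phrase 2); the consequent is measures 16–19.

measures 16–19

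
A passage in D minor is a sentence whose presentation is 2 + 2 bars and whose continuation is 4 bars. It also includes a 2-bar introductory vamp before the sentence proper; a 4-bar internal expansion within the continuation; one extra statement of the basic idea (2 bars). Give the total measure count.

16 measures

Basic sentence: 2 + 2 + 4 = 8 bars.
8 (basic form) + 2 (introduction) + 4 (internal expansion) + 2 (extra statement) = 16.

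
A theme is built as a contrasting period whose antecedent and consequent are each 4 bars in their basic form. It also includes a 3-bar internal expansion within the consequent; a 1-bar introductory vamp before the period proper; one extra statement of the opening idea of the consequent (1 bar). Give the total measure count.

Basic contrasting period: 4 + 4 = 8 bars.
8 (basic form) + 3 (internal expansion) + 1 (introduction) + 1 (extra statement) = 13.

13 measures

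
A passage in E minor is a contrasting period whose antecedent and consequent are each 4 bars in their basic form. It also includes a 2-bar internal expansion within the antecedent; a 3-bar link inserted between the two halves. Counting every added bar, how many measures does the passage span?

13 measures

Basic contrasting period: 4 + 4 = 8 bars.
8 (basic form) + 2 (internal expansion) + 3 (link) = 13.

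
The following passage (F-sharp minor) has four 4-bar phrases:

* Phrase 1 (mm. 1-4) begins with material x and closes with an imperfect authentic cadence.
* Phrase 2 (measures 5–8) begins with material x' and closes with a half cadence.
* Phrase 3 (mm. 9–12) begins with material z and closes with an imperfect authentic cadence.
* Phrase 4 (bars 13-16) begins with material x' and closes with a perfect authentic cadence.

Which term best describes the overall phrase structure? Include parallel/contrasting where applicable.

Four phrases in two halves: the first half (measures 1-8) ends with a half cadence, the second (mm. 9–16) with a perfect authentic cadence — a large antecedent–consequent pair, i.e. a double period.
Phrase 3 begins with different material from phrase 1, making it contrasting.

contrasting double period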